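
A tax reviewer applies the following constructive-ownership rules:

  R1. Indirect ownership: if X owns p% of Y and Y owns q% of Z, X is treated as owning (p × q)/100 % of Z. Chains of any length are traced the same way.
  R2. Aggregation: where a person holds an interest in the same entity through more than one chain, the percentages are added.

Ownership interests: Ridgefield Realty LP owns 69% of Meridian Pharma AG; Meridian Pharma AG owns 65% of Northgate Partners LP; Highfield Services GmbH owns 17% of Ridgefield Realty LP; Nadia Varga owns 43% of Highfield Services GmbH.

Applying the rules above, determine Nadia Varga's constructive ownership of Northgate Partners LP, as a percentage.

3.278535%

Chain via Highfield Services GmbH → Ridgefield Realty LP → Meridian Pharma AG (R1): 43% × 17% × 69% × 65% = 3.278535% of Northgate Partners LP.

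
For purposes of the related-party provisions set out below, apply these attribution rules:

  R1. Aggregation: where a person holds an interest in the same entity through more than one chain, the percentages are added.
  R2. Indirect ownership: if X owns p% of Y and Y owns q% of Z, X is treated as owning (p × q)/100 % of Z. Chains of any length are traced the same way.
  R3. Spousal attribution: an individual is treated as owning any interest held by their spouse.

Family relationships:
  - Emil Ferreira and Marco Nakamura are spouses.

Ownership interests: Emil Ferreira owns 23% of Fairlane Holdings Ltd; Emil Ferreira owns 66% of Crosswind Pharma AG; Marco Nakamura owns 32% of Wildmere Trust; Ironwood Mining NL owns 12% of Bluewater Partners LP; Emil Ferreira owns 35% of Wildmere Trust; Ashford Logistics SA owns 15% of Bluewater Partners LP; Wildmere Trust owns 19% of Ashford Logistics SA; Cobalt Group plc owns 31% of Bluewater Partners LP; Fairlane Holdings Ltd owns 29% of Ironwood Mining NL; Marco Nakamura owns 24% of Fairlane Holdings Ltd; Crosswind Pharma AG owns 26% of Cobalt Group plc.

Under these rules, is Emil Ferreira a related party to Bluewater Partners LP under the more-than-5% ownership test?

By spousal attribution (R3), Emil Ferreira is treated as also owning Marco Nakamura's interest in Wildmere Trust, giving 35% + 32% = 67%.
By spousal attribution (R3), Emil Ferreira is treated as also owning Marco Nakamura's interest in Fairlane Holdings Ltd, giving 23% + 24% = 47%.
Chain via Crosswind Pharma AG → Cobalt Group plc (R2): 66% × 26% × 31% = 5.3196% of Bluewater Partners LP.
Chain via Wildmere Trust → Ashford Logistics SA (R2): 67% × 19% × 15% = 1.9095% of Bluewater Partners LP.
Chain via Fairlane Holdings Ltd → Ironwood Mining NL (R2): 47% × 29% × 12% = 1.6356% of Bluewater Partners LP.
Aggregating (R1): 5.3196% + 1.9095% + 1.6356% = 8.8647%.
8.8647% exceeds the 5% threshold, so Emil is a related party to Bluewater Partners LP.

Yes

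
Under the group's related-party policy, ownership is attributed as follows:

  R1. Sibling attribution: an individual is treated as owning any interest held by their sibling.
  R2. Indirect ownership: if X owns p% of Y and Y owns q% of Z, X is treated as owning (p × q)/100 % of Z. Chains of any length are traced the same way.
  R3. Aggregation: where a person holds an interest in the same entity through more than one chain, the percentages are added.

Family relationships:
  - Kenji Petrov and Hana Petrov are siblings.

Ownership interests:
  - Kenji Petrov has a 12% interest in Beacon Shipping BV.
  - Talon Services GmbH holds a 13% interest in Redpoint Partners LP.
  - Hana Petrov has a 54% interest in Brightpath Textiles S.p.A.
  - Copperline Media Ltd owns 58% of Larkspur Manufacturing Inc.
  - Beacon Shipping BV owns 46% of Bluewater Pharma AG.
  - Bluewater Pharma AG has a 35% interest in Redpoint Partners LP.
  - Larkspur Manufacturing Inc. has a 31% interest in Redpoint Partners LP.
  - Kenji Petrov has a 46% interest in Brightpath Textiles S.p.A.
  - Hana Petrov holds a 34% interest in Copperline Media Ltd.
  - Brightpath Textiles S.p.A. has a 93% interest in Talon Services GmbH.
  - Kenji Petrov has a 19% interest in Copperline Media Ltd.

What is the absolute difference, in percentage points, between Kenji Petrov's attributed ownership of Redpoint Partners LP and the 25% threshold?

By sibling attribution (R1), Kenji Petrov is treated as also owning Hana Petrov's interest in Brightpath Textiles S.p.A, giving 46% + 54% = 100%.
By sibling attribution (R1), Kenji Petrov is treated as also owning Hana Petrov's interest in Copperline Media Ltd, giving 19% + 34% = 53%.
Chain via Brightpath Textiles S.p.A. → Talon Services GmbH (R2): 100% × 93% × 13% = 12.09% of Redpoint Partners LP.
Chain via Beacon Shipping BV → Bluewater Pharma AG (R2): 12% × 46% × 35% = 1.932% of Redpoint Partners LP.
Chain via Copperline Media Ltd → Larkspur Manufacturing Inc. (R2): 53% × 58% × 31% = 9.5294% of Redpoint Partners LP.
Aggregating (R3): 12.09% + 1.932% + 9.5294% = 23.5514%.
23.5514% falls short of the 25% threshold by 1.4486 percentage points.

1.4486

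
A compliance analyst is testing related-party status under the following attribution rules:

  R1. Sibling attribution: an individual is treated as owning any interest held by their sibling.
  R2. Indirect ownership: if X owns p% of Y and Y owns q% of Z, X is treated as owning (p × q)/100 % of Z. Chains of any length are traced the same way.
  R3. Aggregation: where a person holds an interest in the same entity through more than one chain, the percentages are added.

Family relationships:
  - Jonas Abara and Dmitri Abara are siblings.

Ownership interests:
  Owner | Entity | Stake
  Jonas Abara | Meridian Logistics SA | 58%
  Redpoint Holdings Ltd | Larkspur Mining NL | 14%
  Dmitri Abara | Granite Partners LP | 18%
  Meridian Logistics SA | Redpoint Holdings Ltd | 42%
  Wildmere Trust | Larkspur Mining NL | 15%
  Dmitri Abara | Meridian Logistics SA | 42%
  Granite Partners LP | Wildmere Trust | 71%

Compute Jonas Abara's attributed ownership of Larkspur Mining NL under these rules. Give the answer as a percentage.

7.797%

By sibling attribution (R1), Jonas Abara is treated as also owning Dmitri Abara's interest in Meridian Logistics SA, giving 58% + 42% = 100%.
By sibling attribution (R1), Jonas Abara is treated as owning Dmitri Abara's 18% interest in Granite Partners LP.
Chain via Meridian Logistics SA → Redpoint Holdings Ltd (R2): 100% × 42% × 14% = 5.88% of Larkspur Mining NL.
Chain via Granite Partners LP → Wildmere Trust (R2): 18% × 71% × 15% = 1.917% of Larkspur Mining NL.
Aggregating (R3): 5.88% + 1.917% = 7.797%.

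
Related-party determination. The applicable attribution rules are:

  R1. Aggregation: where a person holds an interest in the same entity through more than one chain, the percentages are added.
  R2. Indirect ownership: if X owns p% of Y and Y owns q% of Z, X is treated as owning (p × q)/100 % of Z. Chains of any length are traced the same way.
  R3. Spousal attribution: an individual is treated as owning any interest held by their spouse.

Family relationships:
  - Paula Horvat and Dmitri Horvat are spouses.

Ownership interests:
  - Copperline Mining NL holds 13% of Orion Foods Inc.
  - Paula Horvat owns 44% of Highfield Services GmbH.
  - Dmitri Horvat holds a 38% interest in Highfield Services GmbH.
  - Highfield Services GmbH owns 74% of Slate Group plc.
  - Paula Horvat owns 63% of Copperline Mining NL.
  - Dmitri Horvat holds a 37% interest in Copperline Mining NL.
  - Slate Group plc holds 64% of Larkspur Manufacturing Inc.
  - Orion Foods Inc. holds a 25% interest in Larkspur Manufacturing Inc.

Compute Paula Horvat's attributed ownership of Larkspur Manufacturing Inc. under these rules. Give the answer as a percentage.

By spousal attribution (R3), Paula Horvat is treated as also owning Dmitri Horvat's interest in Highfield Services GmbH, giving 44% + 38% = 82%.
By spousal attribution (R3), Paula Horvat is treated as also owning Dmitri Horvat's interest in Copperline Mining NL, giving 63% + 37% = 100%.
Chain via Highfield Services GmbH → Slate Group plc (R2): 82% × 74% × 64% = 38.8352% of Larkspur Manufacturing Inc.
Chain via Copperline Mining NL → Orion Foods Inc. (R2): 100% × 13% × 25% = 3.25% of Larkspur Manufacturing Inc.
Aggregating (R1): 38.8352% + 3.25% = 42.0852%.

42.0852%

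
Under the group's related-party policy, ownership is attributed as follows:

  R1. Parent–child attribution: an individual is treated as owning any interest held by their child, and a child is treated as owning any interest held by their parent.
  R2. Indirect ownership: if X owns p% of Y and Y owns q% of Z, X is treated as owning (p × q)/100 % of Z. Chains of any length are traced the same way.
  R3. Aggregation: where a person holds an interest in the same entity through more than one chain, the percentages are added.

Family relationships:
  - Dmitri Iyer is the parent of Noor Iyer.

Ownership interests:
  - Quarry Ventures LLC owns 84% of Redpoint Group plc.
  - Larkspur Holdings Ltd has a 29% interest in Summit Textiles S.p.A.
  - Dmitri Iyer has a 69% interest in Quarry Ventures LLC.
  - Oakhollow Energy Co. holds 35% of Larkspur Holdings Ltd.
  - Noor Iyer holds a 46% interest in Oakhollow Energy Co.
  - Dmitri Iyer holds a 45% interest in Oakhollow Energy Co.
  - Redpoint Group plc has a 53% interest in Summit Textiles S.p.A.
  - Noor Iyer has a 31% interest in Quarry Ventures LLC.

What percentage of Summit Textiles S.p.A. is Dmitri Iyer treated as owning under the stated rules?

By parent–child attribution (R1), Dmitri Iyer is treated as also owning Noor Iyer's interest in Oakhollow Energy Co, giving 45% + 46% = 91%.
By parent–child attribution (R1), Dmitri Iyer is treated as also owning Noor Iyer's interest in Quarry Ventures LLC, giving 69% + 31% = 100%.
Chain via Oakhollow Energy Co. → Larkspur Holdings Ltd (R2): 91% × 35% × 29% = 9.2365% of Summit Textiles S.p.A.
Chain via Quarry Ventures LLC → Redpoint Group plc (R2): 100% × 84% × 53% = 44.52% of Summit Textiles S.p.A.
Aggregating (R3): 9.2365% + 44.52% = 53.7565%.

53.7565%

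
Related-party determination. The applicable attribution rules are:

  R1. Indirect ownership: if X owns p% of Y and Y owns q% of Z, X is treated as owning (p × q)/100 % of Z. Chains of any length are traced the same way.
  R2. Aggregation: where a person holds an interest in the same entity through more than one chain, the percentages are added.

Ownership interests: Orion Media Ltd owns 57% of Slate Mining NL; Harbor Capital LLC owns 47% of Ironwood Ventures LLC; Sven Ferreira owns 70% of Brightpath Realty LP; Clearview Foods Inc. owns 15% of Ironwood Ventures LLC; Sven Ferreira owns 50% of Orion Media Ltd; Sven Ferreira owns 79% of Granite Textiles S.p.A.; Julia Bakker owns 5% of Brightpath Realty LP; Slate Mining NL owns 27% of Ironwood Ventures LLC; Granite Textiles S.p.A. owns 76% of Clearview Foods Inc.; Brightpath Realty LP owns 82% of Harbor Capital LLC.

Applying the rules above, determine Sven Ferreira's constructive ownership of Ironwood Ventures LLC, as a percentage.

Chain via Brightpath Realty LP → Harbor Capital LLC (R1): 70% × 82% × 47% = 26.978% of Ironwood Ventures LLC.
Chain via Granite Textiles S.p.A. → Clearview Foods Inc. (R1): 79% × 76% × 15% = 9.006% of Ironwood Ventures LLC.
Chain via Orion Media Ltd → Slate Mining NL (R1): 50% × 57% × 27% = 7.695% of Ironwood Ventures LLC.
Aggregating (R2): 26.978% + 9.006% + 7.695% = 43.679%.

43.679%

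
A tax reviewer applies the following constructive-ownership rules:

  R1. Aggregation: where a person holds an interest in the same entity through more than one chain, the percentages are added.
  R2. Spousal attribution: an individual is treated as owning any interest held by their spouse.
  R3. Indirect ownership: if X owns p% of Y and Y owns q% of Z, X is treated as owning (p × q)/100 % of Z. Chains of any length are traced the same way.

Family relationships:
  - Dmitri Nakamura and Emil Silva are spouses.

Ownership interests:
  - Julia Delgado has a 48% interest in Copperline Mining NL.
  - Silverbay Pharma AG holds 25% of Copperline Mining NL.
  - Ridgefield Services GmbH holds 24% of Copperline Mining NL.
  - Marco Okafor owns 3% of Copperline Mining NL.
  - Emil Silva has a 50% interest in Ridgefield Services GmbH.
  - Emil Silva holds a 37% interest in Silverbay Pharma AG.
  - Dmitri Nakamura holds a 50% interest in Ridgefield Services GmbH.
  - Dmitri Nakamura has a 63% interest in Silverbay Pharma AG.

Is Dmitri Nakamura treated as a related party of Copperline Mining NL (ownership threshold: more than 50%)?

No

By spousal attribution (R2), Dmitri Nakamura is treated as also owning Emil Silva's interest in Silverbay Pharma AG, giving 63% + 37% = 100%.
By spousal attribution (R2), Dmitri Nakamura is treated as also owning Emil Silva's interest in Ridgefield Services GmbH, giving 50% + 50% = 100%.
Chain via Silverbay Pharma AG (R3): 100% × 25% = 25% of Copperline Mining NL.
Chain via Ridgefield Services GmbH (R3): 100% × 24% = 24% of Copperline Mining NL.
Aggregating (R1): 25% + 24% = 49%.
49% does not exceed the 50% threshold, so Dmitri is not a related party to Copperline Mining NL.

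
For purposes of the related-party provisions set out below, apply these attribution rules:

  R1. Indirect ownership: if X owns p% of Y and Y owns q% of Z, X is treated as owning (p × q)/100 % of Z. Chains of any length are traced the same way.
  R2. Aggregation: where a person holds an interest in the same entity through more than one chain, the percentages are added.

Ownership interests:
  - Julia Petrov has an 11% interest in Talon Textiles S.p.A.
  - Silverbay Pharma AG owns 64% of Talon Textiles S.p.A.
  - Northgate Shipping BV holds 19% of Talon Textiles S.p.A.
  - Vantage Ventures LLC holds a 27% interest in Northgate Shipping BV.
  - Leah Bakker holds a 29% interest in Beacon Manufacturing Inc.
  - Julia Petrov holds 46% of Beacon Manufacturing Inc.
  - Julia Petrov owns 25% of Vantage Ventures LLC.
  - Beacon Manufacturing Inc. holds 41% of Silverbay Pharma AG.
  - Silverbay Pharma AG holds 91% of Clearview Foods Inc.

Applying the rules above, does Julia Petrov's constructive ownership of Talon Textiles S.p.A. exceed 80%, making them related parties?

No

Chain via Vantage Ventures LLC → Northgate Shipping BV (R1): 25% × 27% × 19% = 1.2825% of Talon Textiles S.p.A.
Chain via Beacon Manufacturing Inc. → Silverbay Pharma AG (R1): 46% × 41% × 64% = 12.0704% of Talon Textiles S.p.A.
Direct interest in Talon Textiles S.p.A: 11%.
Aggregating (R2): 1.2825% + 12.0704% + 11% = 24.3529%.
24.3529% does not exceed the 80% threshold, so Julia is not a related party to Talon Textiles S.p.A.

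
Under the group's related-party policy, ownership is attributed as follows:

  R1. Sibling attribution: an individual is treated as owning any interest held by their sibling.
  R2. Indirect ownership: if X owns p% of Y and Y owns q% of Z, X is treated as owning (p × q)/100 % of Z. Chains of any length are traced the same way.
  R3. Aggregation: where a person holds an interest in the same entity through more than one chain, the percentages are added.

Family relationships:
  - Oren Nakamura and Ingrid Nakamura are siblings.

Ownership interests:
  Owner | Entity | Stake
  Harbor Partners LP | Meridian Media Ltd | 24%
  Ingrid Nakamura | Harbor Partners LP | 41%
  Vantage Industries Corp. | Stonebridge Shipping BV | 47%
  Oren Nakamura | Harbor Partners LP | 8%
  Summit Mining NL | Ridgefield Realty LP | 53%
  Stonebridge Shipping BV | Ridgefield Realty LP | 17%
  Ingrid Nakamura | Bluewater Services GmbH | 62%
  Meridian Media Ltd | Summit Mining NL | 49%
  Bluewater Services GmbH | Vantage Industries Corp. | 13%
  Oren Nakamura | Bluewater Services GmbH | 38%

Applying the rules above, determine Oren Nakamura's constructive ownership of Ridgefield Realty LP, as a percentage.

By sibling attribution (R1), Oren Nakamura is treated as also owning Ingrid Nakamura's interest in Bluewater Services GmbH, giving 38% + 62% = 100%.
By sibling attribution (R1), Oren Nakamura is treated as also owning Ingrid Nakamura's interest in Harbor Partners LP, giving 8% + 41% = 49%.
Chain via Bluewater Services GmbH → Vantage Industries Corp. → Stonebridge Shipping BV (R2): 100% × 13% × 47% × 17% = 1.0387% of Ridgefield Realty LP.
Chain via Harbor Partners LP → Meridian Media Ltd → Summit Mining NL (R2): 49% × 24% × 49% × 53% = 3.054072% of Ridgefield Realty LP.
Aggregating (R3): 1.0387% + 3.054072% = 4.092772%.

4.092772%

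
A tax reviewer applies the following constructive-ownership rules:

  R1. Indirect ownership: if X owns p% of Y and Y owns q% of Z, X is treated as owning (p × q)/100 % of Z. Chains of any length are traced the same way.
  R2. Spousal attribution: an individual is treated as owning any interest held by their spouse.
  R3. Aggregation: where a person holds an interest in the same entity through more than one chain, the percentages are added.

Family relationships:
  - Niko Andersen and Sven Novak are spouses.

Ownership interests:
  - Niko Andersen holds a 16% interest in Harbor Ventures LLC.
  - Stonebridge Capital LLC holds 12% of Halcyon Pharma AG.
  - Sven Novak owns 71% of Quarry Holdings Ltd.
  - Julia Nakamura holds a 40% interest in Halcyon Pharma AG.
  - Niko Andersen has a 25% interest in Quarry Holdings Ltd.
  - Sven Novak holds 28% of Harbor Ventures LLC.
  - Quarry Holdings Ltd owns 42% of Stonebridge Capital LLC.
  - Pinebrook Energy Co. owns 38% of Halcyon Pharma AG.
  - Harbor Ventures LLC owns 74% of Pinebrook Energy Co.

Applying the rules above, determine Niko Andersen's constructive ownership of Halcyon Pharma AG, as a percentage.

17.2112%

By spousal attribution (R2), Niko Andersen is treated as also owning Sven Novak's interest in Quarry Holdings Ltd, giving 25% + 71% = 96%.
By spousal attribution (R2), Niko Andersen is treated as also owning Sven Novak's interest in Harbor Ventures LLC, giving 16% + 28% = 44%.
Chain via Quarry Holdings Ltd → Stonebridge Capital LLC (R1): 96% × 42% × 12% = 4.8384% of Halcyon Pharma AG.
Chain via Harbor Ventures LLC → Pinebrook Energy Co. (R1): 44% × 74% × 38% = 12.3728% of Halcyon Pharma AG.
Aggregating (R3): 4.8384% + 12.3728% = 17.2112%.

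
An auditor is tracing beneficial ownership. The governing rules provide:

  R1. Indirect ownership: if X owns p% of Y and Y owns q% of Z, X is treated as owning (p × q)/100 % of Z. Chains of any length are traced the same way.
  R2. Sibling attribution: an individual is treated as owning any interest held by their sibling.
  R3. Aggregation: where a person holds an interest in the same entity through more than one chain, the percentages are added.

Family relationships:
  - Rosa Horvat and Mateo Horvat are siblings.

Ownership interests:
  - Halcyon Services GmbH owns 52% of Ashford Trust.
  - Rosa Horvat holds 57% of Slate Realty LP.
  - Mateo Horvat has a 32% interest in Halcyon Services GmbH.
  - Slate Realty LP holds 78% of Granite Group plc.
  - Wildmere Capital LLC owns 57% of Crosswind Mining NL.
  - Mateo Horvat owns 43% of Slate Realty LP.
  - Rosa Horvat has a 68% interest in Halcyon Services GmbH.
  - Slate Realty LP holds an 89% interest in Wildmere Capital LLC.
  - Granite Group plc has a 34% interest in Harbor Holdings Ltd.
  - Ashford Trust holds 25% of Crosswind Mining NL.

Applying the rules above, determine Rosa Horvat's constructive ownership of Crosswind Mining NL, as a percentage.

By sibling attribution (R2), Rosa Horvat is treated as also owning Mateo Horvat's interest in Slate Realty LP, giving 57% + 43% = 100%.
By sibling attribution (R2), Rosa Horvat is treated as also owning Mateo Horvat's interest in Halcyon Services GmbH, giving 68% + 32% = 100%.
Chain via Slate Realty LP → Wildmere Capital LLC (R1): 100% × 89% × 57% = 50.73% of Crosswind Mining NL.
Chain via Halcyon Services GmbH → Ashford Trust (R1): 100% × 52% × 25% = 13% of Crosswind Mining NL.
Aggregating (R3): 50.73% + 13% = 63.73%.

63.73%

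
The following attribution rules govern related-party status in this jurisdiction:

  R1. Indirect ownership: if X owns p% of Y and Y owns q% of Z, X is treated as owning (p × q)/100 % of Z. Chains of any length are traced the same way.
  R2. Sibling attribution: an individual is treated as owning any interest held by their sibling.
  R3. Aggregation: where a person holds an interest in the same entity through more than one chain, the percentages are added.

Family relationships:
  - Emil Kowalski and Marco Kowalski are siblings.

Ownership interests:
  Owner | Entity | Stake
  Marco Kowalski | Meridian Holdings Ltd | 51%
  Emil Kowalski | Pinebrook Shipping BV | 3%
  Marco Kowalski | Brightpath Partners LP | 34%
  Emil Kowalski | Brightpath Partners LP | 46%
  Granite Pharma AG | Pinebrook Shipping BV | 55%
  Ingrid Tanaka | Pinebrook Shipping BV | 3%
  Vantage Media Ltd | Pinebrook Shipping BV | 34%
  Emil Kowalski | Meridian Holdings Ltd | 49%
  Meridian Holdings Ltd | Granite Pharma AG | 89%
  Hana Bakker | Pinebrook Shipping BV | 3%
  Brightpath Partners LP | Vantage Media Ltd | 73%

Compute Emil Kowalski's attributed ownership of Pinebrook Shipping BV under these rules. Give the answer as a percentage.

71.806%

By sibling attribution (R2), Emil Kowalski is treated as also owning Marco Kowalski's interest in Meridian Holdings Ltd, giving 49% + 51% = 100%.
By sibling attribution (R2), Emil Kowalski is treated as also owning Marco Kowalski's interest in Brightpath Partners LP, giving 46% + 34% = 80%.
Chain via Meridian Holdings Ltd → Granite Pharma AG (R1): 100% × 89% × 55% = 48.95% of Pinebrook Shipping BV.
Chain via Brightpath Partners LP → Vantage Media Ltd (R1): 80% × 73% × 34% = 19.856% of Pinebrook Shipping BV.
Direct interest in Pinebrook Shipping BV: 3%.
Aggregating (R3): 48.95% + 19.856% + 3% = 71.806%.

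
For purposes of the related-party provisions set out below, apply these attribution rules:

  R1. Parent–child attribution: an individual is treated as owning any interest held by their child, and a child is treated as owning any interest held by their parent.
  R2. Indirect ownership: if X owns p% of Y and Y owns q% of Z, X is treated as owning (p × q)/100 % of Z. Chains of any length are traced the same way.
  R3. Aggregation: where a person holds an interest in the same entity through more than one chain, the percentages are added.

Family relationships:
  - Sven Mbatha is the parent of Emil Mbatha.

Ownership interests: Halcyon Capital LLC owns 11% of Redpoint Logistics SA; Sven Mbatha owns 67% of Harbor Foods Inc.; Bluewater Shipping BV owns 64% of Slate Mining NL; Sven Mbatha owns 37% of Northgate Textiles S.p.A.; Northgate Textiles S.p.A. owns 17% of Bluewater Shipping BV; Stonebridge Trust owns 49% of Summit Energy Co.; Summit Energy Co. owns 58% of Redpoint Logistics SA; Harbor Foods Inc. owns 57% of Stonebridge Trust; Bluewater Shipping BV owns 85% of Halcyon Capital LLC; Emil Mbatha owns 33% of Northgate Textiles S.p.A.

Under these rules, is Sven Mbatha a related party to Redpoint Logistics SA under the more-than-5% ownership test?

By parent–child attribution (R1), Sven Mbatha is treated as also owning Emil Mbatha's interest in Northgate Textiles S.p.A, giving 37% + 33% = 70%.
Chain via Harbor Foods Inc. → Stonebridge Trust → Summit Energy Co. (R2): 67% × 57% × 49% × 58% = 10.853598% of Redpoint Logistics SA.
Chain via Northgate Textiles S.p.A. → Bluewater Shipping BV → Halcyon Capital LLC (R2): 70% × 17% × 85% × 11% = 1.11265% of Redpoint Logistics SA.
Aggregating (R3): 10.853598% + 1.11265% = 11.966248%.
11.966248% exceeds the 5% threshold, so Sven is a related party to Redpoint Logistics SA.

Yes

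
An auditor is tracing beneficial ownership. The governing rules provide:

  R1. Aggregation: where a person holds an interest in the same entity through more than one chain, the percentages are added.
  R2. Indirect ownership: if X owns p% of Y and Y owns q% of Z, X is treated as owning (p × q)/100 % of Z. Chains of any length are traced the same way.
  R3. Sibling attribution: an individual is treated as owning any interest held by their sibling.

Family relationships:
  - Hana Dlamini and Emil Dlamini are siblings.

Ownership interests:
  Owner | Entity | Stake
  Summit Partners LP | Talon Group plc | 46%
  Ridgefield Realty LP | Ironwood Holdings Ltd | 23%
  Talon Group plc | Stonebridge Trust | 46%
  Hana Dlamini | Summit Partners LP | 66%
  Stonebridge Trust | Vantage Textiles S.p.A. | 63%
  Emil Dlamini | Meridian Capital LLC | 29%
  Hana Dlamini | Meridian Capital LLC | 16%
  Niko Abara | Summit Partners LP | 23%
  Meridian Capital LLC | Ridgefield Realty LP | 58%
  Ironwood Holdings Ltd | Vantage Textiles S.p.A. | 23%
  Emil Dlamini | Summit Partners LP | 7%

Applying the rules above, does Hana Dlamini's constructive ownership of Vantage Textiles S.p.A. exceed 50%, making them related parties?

No

By sibling attribution (R3), Hana Dlamini is treated as also owning Emil Dlamini's interest in Summit Partners LP, giving 66% + 7% = 73%.
By sibling attribution (R3), Hana Dlamini is treated as also owning Emil Dlamini's interest in Meridian Capital LLC, giving 16% + 29% = 45%.
Chain via Summit Partners LP → Talon Group plc → Stonebridge Trust (R2): 73% × 46% × 46% × 63% = 9.731484% of Vantage Textiles S.p.A.
Chain via Meridian Capital LLC → Ridgefield Realty LP → Ironwood Holdings Ltd (R2): 45% × 58% × 23% × 23% = 1.38069% of Vantage Textiles S.p.A.
Aggregating (R1): 9.731484% + 1.38069% = 11.112174%.
11.112174% does not exceed the 50% threshold, so Hana is not a related party to Vantage Textiles S.p.A.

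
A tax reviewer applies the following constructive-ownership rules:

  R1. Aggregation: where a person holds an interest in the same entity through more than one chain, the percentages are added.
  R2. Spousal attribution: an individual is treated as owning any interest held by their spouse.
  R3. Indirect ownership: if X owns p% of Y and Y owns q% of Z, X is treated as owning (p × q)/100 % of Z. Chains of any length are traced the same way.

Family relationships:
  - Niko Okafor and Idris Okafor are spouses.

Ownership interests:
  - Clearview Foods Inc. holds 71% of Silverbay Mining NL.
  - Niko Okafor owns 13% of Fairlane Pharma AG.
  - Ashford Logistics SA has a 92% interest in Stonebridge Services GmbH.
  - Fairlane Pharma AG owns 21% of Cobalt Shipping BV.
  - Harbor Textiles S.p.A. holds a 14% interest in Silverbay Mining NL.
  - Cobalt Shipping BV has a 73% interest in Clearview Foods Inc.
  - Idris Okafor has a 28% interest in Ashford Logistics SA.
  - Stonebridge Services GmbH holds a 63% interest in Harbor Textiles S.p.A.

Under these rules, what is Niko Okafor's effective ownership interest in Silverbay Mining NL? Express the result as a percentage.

3.686991%

By spousal attribution (R2), Niko Okafor is treated as owning Idris Okafor's 28% interest in Ashford Logistics SA.
Chain via Fairlane Pharma AG → Cobalt Shipping BV → Clearview Foods Inc. (R3): 13% × 21% × 73% × 71% = 1.414959% of Silverbay Mining NL.
Chain via Ashford Logistics SA → Stonebridge Services GmbH → Harbor Textiles S.p.A. (R3): 28% × 92% × 63% × 14% = 2.272032% of Silverbay Mining NL.
Aggregating (R1): 1.414959% + 2.272032% = 3.686991%.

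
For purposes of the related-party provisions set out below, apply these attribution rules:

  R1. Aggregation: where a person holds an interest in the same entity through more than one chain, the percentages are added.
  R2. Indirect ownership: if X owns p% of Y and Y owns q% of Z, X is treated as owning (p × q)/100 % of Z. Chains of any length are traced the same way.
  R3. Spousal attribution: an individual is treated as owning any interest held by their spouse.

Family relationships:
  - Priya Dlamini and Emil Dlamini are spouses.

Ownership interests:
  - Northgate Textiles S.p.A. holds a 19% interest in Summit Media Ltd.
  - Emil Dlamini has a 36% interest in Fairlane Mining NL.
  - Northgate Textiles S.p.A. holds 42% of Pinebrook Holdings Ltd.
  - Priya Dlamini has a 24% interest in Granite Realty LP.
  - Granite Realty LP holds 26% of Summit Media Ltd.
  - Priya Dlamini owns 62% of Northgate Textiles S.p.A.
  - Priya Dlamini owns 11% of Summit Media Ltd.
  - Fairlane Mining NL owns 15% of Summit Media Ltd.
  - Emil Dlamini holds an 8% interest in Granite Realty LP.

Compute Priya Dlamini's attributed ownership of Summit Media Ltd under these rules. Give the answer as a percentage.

By spousal attribution (R3), Priya Dlamini is treated as also owning Emil Dlamini's interest in Granite Realty LP, giving 24% + 8% = 32%.
By spousal attribution (R3), Priya Dlamini is treated as owning Emil Dlamini's 36% interest in Fairlane Mining NL.
Chain via Northgate Textiles S.p.A. (R2): 62% × 19% = 11.78% of Summit Media Ltd.
Chain via Granite Realty LP (R2): 32% × 26% = 8.32% of Summit Media Ltd.
Direct interest in Summit Media Ltd: 11%.
Chain via Fairlane Mining NL (R2): 36% × 15% = 5.4% of Summit Media Ltd.
Aggregating (R1): 11.78% + 8.32% + 11% + 5.4% = 36.5%.

36.5%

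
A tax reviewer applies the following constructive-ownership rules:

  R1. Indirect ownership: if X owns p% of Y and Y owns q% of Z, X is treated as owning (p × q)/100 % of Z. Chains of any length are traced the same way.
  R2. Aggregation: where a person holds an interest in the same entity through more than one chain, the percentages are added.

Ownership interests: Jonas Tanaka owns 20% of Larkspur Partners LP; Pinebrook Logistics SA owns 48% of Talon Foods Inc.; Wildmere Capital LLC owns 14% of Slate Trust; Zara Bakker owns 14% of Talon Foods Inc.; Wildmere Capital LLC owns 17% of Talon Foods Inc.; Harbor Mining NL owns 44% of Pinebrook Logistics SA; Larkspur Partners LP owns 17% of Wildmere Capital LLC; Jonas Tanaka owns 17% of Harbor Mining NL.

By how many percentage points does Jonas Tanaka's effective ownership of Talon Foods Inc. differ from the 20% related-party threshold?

15.8316

Chain via Larkspur Partners LP → Wildmere Capital LLC (R1): 20% × 17% × 17% = 0.578% of Talon Foods Inc.
Chain via Harbor Mining NL → Pinebrook Logistics SA (R1): 17% × 44% × 48% = 3.5904% of Talon Foods Inc.
Aggregating (R2): 0.578% + 3.5904% = 4.1684%.
4.1684% falls short of the 20% threshold by 15.8316 percentage points.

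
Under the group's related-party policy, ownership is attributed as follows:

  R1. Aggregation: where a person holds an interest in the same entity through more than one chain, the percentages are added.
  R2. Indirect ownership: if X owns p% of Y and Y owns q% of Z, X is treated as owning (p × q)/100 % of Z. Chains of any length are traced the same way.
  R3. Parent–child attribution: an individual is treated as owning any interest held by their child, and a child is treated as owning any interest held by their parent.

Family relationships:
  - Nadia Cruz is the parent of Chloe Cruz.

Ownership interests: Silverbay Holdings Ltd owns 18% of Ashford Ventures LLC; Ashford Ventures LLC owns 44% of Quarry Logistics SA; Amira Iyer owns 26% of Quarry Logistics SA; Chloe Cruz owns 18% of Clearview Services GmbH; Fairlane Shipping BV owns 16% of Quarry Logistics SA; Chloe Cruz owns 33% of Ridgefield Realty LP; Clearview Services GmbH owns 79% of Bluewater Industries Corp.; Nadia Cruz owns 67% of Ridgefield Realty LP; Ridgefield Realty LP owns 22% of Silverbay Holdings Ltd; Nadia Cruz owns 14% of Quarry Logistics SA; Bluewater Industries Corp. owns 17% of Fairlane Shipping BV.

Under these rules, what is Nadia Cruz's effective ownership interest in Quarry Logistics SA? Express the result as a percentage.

By parent–child attribution (R3), Nadia Cruz is treated as also owning Chloe Cruz's interest in Ridgefield Realty LP, giving 67% + 33% = 100%.
By parent–child attribution (R3), Nadia Cruz is treated as owning Chloe Cruz's 18% interest in Clearview Services GmbH.
Chain via Ridgefield Realty LP → Silverbay Holdings Ltd → Ashford Ventures LLC (R2): 100% × 22% × 18% × 44% = 1.7424% of Quarry Logistics SA.
Direct interest in Quarry Logistics SA: 14%.
Chain via Clearview Services GmbH → Bluewater Industries Corp. → Fairlane Shipping BV (R2): 18% × 79% × 17% × 16% = 0.386784% of Quarry Logistics SA.
Aggregating (R1): 1.7424% + 14% + 0.386784% = 16.129184%.

16.129184%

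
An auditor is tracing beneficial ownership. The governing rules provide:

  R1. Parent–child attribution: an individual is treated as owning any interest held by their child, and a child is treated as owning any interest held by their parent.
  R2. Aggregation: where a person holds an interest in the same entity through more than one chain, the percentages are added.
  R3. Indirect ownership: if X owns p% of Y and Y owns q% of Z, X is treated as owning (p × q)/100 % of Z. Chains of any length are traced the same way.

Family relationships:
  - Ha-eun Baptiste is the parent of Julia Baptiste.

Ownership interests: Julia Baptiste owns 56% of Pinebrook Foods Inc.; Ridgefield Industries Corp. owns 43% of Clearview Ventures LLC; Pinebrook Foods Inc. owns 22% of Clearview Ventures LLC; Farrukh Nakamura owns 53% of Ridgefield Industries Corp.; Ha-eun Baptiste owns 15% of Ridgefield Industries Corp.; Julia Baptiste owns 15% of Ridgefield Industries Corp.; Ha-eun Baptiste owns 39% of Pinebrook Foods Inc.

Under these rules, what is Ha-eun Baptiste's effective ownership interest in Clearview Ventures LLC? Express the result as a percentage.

By parent–child attribution (R1), Ha-eun Baptiste is treated as also owning Julia Baptiste's interest in Pinebrook Foods Inc, giving 39% + 56% = 95%.
By parent–child attribution (R1), Ha-eun Baptiste is treated as also owning Julia Baptiste's interest in Ridgefield Industries Corp, giving 15% + 15% = 30%.
Chain via Pinebrook Foods Inc. (R3): 95% × 22% = 20.9% of Clearview Ventures LLC.
Chain via Ridgefield Industries Corp. (R3): 30% × 43% = 12.9% of Clearview Ventures LLC.
Aggregating (R2): 20.9% + 12.9% = 33.8%.

33.8%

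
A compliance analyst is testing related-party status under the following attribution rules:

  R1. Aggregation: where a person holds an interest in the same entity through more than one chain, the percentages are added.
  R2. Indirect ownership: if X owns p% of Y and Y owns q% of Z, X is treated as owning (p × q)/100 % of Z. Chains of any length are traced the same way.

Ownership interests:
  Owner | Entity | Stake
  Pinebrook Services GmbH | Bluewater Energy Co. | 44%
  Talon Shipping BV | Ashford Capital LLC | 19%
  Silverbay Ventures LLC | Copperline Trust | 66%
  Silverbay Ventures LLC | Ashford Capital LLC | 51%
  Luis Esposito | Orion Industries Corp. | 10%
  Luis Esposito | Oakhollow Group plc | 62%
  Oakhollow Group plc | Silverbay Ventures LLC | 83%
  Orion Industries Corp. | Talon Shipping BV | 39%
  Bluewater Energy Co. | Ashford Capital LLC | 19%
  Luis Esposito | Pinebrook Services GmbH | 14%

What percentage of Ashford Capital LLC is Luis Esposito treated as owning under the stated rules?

Chain via Orion Industries Corp. → Talon Shipping BV (R2): 10% × 39% × 19% = 0.741% of Ashford Capital LLC.
Chain via Pinebrook Services GmbH → Bluewater Energy Co. (R2): 14% × 44% × 19% = 1.1704% of Ashford Capital LLC.
Chain via Oakhollow Group plc → Silverbay Ventures LLC (R2): 62% × 83% × 51% = 26.2446% of Ashford Capital LLC.
Aggregating (R1): 0.741% + 1.1704% + 26.2446% = 28.156%.

28.156%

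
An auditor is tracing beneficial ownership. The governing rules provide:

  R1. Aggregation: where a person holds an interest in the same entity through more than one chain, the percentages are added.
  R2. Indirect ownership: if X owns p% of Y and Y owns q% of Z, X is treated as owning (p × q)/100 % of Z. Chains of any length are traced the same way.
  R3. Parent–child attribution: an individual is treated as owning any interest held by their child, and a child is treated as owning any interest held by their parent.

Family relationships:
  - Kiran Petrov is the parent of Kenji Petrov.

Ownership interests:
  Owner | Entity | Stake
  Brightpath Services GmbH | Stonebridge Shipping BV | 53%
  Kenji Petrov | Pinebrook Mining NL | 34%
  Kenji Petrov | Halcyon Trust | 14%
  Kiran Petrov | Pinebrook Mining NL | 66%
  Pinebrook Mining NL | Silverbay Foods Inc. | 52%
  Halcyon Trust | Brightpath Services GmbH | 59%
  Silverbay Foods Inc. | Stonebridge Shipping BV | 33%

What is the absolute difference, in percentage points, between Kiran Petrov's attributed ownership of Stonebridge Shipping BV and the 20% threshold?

By parent–child attribution (R3), Kiran Petrov is treated as also owning Kenji Petrov's interest in Pinebrook Mining NL, giving 66% + 34% = 100%.
By parent–child attribution (R3), Kiran Petrov is treated as owning Kenji Petrov's 14% interest in Halcyon Trust.
Chain via Pinebrook Mining NL → Silverbay Foods Inc. (R2): 100% × 52% × 33% = 17.16% of Stonebridge Shipping BV.
Chain via Halcyon Trust → Brightpath Services GmbH (R2): 14% × 59% × 53% = 4.3778% of Stonebridge Shipping BV.
Aggregating (R1): 17.16% + 4.3778% = 21.5378%.
21.5378% exceeds the 20% threshold by 1.5378 percentage points.

1.5378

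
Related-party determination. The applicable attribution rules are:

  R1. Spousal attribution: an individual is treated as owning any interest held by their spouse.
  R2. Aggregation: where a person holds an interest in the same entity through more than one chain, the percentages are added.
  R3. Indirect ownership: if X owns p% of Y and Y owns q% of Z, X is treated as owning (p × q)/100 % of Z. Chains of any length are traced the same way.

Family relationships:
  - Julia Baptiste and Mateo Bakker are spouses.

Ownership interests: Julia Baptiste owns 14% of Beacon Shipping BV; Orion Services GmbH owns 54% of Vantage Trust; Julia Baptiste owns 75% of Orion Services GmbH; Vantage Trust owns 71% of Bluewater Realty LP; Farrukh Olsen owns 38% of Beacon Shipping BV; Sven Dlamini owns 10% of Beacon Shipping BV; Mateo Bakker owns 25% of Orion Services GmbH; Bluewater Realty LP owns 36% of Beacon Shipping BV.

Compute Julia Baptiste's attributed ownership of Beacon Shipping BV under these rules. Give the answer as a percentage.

By spousal attribution (R1), Julia Baptiste is treated as also owning Mateo Bakker's interest in Orion Services GmbH, giving 75% + 25% = 100%.
Chain via Orion Services GmbH → Vantage Trust → Bluewater Realty LP (R3): 100% × 54% × 71% × 36% = 13.8024% of Beacon Shipping BV.
Direct interest in Beacon Shipping BV: 14%.
Aggregating (R2): 13.8024% + 14% = 27.8024%.

27.8024%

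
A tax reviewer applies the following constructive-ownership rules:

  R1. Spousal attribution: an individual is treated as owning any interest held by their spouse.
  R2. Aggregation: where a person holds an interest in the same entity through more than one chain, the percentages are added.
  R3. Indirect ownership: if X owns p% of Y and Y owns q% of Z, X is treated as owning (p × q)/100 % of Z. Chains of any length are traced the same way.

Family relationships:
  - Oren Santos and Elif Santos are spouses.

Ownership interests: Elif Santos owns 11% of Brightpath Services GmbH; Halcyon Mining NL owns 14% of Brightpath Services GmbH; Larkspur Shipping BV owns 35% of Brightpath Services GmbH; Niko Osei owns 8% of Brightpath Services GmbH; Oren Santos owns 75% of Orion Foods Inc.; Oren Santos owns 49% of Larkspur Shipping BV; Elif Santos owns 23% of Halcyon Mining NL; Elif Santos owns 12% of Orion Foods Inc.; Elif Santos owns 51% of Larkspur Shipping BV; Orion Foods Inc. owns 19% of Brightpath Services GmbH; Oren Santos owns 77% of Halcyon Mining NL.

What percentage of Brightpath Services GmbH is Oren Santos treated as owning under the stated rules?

By spousal attribution (R1), Oren Santos is treated as also owning Elif Santos's interest in Halcyon Mining NL, giving 77% + 23% = 100%.
By spousal attribution (R1), Oren Santos is treated as also owning Elif Santos's interest in Larkspur Shipping BV, giving 49% + 51% = 100%.
By spousal attribution (R1), Oren Santos is treated as also owning Elif Santos's interest in Orion Foods Inc, giving 75% + 12% = 87%.
By spousal attribution (R1), Oren Santos is treated as owning Elif Santos's 11% interest in Brightpath Services GmbH.
Chain via Halcyon Mining NL (R3): 100% × 14% = 14% of Brightpath Services GmbH.
Chain via Larkspur Shipping BV (R3): 100% × 35% = 35% of Brightpath Services GmbH.
Chain via Orion Foods Inc. (R3): 87% × 19% = 16.53% of Brightpath Services GmbH.
Direct interest in Brightpath Services GmbH: 11%.
Aggregating (R2): 14% + 35% + 16.53% + 11% = 76.53%.

76.53%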